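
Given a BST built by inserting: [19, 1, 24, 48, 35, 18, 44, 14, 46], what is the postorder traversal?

Tree insertion order: [19, 1, 24, 48, 35, 18, 44, 14, 46]
Tree (level-order array): [19, 1, 24, None, 18, None, 48, 14, None, 35, None, None, None, None, 44, None, 46]
Postorder traversal: [14, 18, 1, 46, 44, 35, 48, 24, 19]


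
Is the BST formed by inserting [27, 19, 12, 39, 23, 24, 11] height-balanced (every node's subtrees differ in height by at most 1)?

Tree (level-order array): [27, 19, 39, 12, 23, None, None, 11, None, None, 24]
Definition: a tree is height-balanced if, at every node, |h(left) - h(right)| <= 1 (empty subtree has height -1).
Bottom-up per-node check:
  node 11: h_left=-1, h_right=-1, diff=0 [OK], height=0
  node 12: h_left=0, h_right=-1, diff=1 [OK], height=1
  node 24: h_left=-1, h_right=-1, diff=0 [OK], height=0
  node 23: h_left=-1, h_right=0, diff=1 [OK], height=1
  node 19: h_left=1, h_right=1, diff=0 [OK], height=2
  node 39: h_left=-1, h_right=-1, diff=0 [OK], height=0
  node 27: h_left=2, h_right=0, diff=2 [FAIL (|2-0|=2 > 1)], height=3
Node 27 violates the condition: |2 - 0| = 2 > 1.
Result: Not balanced


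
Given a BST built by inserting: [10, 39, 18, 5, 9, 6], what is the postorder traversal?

Tree insertion order: [10, 39, 18, 5, 9, 6]
Tree (level-order array): [10, 5, 39, None, 9, 18, None, 6]
Postorder traversal: [6, 9, 5, 18, 39, 10]


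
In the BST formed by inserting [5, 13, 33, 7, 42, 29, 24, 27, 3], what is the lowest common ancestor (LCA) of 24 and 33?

Tree insertion order: [5, 13, 33, 7, 42, 29, 24, 27, 3]
Tree (level-order array): [5, 3, 13, None, None, 7, 33, None, None, 29, 42, 24, None, None, None, None, 27]
In a BST, the LCA of p=24, q=33 is the first node v on the
root-to-leaf path with p <= v <= q (go left if both < v, right if both > v).
Walk from root:
  at 5: both 24 and 33 > 5, go right
  at 13: both 24 and 33 > 13, go right
  at 33: 24 <= 33 <= 33, this is the LCA
LCA = 33


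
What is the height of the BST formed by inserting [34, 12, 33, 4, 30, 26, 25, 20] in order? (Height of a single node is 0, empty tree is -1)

Insertion order: [34, 12, 33, 4, 30, 26, 25, 20]
Tree (level-order array): [34, 12, None, 4, 33, None, None, 30, None, 26, None, 25, None, 20]
Compute height bottom-up (empty subtree = -1):
  height(4) = 1 + max(-1, -1) = 0
  height(20) = 1 + max(-1, -1) = 0
  height(25) = 1 + max(0, -1) = 1
  height(26) = 1 + max(1, -1) = 2
  height(30) = 1 + max(2, -1) = 3
  height(33) = 1 + max(3, -1) = 4
  height(12) = 1 + max(0, 4) = 5
  height(34) = 1 + max(5, -1) = 6
Height = 6


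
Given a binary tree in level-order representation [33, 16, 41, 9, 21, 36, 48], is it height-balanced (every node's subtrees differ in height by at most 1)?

Tree (level-order array): [33, 16, 41, 9, 21, 36, 48]
Definition: a tree is height-balanced if, at every node, |h(left) - h(right)| <= 1 (empty subtree has height -1).
Bottom-up per-node check:
  node 9: h_left=-1, h_right=-1, diff=0 [OK], height=0
  node 21: h_left=-1, h_right=-1, diff=0 [OK], height=0
  node 16: h_left=0, h_right=0, diff=0 [OK], height=1
  node 36: h_left=-1, h_right=-1, diff=0 [OK], height=0
  node 48: h_left=-1, h_right=-1, diff=0 [OK], height=0
  node 41: h_left=0, h_right=0, diff=0 [OK], height=1
  node 33: h_left=1, h_right=1, diff=0 [OK], height=2
All nodes satisfy the balance condition.
Result: Balanced


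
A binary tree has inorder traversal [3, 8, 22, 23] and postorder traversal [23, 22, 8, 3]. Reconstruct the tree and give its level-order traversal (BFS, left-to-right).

Inorder:   [3, 8, 22, 23]
Postorder: [23, 22, 8, 3]
Algorithm: postorder visits root last, so walk postorder right-to-left;
each value is the root of the current inorder slice — split it at that
value, recurse on the right subtree first, then the left.
Recursive splits:
  root=3; inorder splits into left=[], right=[8, 22, 23]
  root=8; inorder splits into left=[], right=[22, 23]
  root=22; inorder splits into left=[], right=[23]
  root=23; inorder splits into left=[], right=[]
Reconstructed level-order: [3, 8, 22, 23]


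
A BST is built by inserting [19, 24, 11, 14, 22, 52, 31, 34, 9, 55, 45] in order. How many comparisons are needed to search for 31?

Search path for 31: 19 -> 24 -> 52 -> 31
Found: True
Comparisons: 4


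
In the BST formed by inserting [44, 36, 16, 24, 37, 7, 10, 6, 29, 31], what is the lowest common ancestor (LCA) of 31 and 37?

Tree insertion order: [44, 36, 16, 24, 37, 7, 10, 6, 29, 31]
Tree (level-order array): [44, 36, None, 16, 37, 7, 24, None, None, 6, 10, None, 29, None, None, None, None, None, 31]
In a BST, the LCA of p=31, q=37 is the first node v on the
root-to-leaf path with p <= v <= q (go left if both < v, right if both > v).
Walk from root:
  at 44: both 31 and 37 < 44, go left
  at 36: 31 <= 36 <= 37, this is the LCA
LCA = 36


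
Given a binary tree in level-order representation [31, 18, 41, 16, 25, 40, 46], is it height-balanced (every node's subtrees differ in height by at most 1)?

Tree (level-order array): [31, 18, 41, 16, 25, 40, 46]
Definition: a tree is height-balanced if, at every node, |h(left) - h(right)| <= 1 (empty subtree has height -1).
Bottom-up per-node check:
  node 16: h_left=-1, h_right=-1, diff=0 [OK], height=0
  node 25: h_left=-1, h_right=-1, diff=0 [OK], height=0
  node 18: h_left=0, h_right=0, diff=0 [OK], height=1
  node 40: h_left=-1, h_right=-1, diff=0 [OK], height=0
  node 46: h_left=-1, h_right=-1, diff=0 [OK], height=0
  node 41: h_left=0, h_right=0, diff=0 [OK], height=1
  node 31: h_left=1, h_right=1, diff=0 [OK], height=2
All nodes satisfy the balance condition.
Result: Balanced


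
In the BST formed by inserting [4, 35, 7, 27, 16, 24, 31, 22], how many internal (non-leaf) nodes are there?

Tree built from: [4, 35, 7, 27, 16, 24, 31, 22]
Tree (level-order array): [4, None, 35, 7, None, None, 27, 16, 31, None, 24, None, None, 22]
Rule: An internal node has at least one child.
Per-node child counts:
  node 4: 1 child(ren)
  node 35: 1 child(ren)
  node 7: 1 child(ren)
  node 27: 2 child(ren)
  node 16: 1 child(ren)
  node 24: 1 child(ren)
  node 22: 0 child(ren)
  node 31: 0 child(ren)
Matching nodes: [4, 35, 7, 27, 16, 24]
Count of internal (non-leaf) nodes: 6


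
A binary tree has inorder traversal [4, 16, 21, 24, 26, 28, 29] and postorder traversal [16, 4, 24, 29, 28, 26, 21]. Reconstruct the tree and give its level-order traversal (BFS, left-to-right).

Inorder:   [4, 16, 21, 24, 26, 28, 29]
Postorder: [16, 4, 24, 29, 28, 26, 21]
Algorithm: postorder visits root last, so walk postorder right-to-left;
each value is the root of the current inorder slice — split it at that
value, recurse on the right subtree first, then the left.
Recursive splits:
  root=21; inorder splits into left=[4, 16], right=[24, 26, 28, 29]
  root=26; inorder splits into left=[24], right=[28, 29]
  root=28; inorder splits into left=[], right=[29]
  root=29; inorder splits into left=[], right=[]
  root=24; inorder splits into left=[], right=[]
  root=4; inorder splits into left=[], right=[16]
  root=16; inorder splits into left=[], right=[]
Reconstructed level-order: [21, 4, 26, 16, 24, 28, 29]


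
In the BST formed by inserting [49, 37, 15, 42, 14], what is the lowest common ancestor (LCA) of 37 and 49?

Tree insertion order: [49, 37, 15, 42, 14]
Tree (level-order array): [49, 37, None, 15, 42, 14]
In a BST, the LCA of p=37, q=49 is the first node v on the
root-to-leaf path with p <= v <= q (go left if both < v, right if both > v).
Walk from root:
  at 49: 37 <= 49 <= 49, this is the LCA
LCA = 49


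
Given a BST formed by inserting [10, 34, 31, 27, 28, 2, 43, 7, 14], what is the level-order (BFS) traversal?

Tree insertion order: [10, 34, 31, 27, 28, 2, 43, 7, 14]
Tree (level-order array): [10, 2, 34, None, 7, 31, 43, None, None, 27, None, None, None, 14, 28]
BFS from the root, enqueuing left then right child of each popped node:
  queue [10] -> pop 10, enqueue [2, 34], visited so far: [10]
  queue [2, 34] -> pop 2, enqueue [7], visited so far: [10, 2]
  queue [34, 7] -> pop 34, enqueue [31, 43], visited so far: [10, 2, 34]
  queue [7, 31, 43] -> pop 7, enqueue [none], visited so far: [10, 2, 34, 7]
  queue [31, 43] -> pop 31, enqueue [27], visited so far: [10, 2, 34, 7, 31]
  queue [43, 27] -> pop 43, enqueue [none], visited so far: [10, 2, 34, 7, 31, 43]
  queue [27] -> pop 27, enqueue [14, 28], visited so far: [10, 2, 34, 7, 31, 43, 27]
  queue [14, 28] -> pop 14, enqueue [none], visited so far: [10, 2, 34, 7, 31, 43, 27, 14]
  queue [28] -> pop 28, enqueue [none], visited so far: [10, 2, 34, 7, 31, 43, 27, 14, 28]
Result: [10, 2, 34, 7, 31, 43, 27, 14, 28]


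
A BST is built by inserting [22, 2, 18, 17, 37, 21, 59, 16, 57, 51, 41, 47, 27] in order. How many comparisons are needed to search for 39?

Search path for 39: 22 -> 37 -> 59 -> 57 -> 51 -> 41
Found: False
Comparisons: 6


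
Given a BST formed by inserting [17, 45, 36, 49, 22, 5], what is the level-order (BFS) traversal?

Tree insertion order: [17, 45, 36, 49, 22, 5]
Tree (level-order array): [17, 5, 45, None, None, 36, 49, 22]
BFS from the root, enqueuing left then right child of each popped node:
  queue [17] -> pop 17, enqueue [5, 45], visited so far: [17]
  queue [5, 45] -> pop 5, enqueue [none], visited so far: [17, 5]
  queue [45] -> pop 45, enqueue [36, 49], visited so far: [17, 5, 45]
  queue [36, 49] -> pop 36, enqueue [22], visited so far: [17, 5, 45, 36]
  queue [49, 22] -> pop 49, enqueue [none], visited so far: [17, 5, 45, 36, 49]
  queue [22] -> pop 22, enqueue [none], visited so far: [17, 5, 45, 36, 49, 22]
Result: [17, 5, 45, 36, 49, 22]


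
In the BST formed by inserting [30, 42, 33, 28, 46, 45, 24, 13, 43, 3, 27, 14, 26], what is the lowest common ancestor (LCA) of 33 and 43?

Tree insertion order: [30, 42, 33, 28, 46, 45, 24, 13, 43, 3, 27, 14, 26]
Tree (level-order array): [30, 28, 42, 24, None, 33, 46, 13, 27, None, None, 45, None, 3, 14, 26, None, 43]
In a BST, the LCA of p=33, q=43 is the first node v on the
root-to-leaf path with p <= v <= q (go left if both < v, right if both > v).
Walk from root:
  at 30: both 33 and 43 > 30, go right
  at 42: 33 <= 42 <= 43, this is the LCA
LCA = 42


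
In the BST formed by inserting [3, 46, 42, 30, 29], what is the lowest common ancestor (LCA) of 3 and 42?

Tree insertion order: [3, 46, 42, 30, 29]
Tree (level-order array): [3, None, 46, 42, None, 30, None, 29]
In a BST, the LCA of p=3, q=42 is the first node v on the
root-to-leaf path with p <= v <= q (go left if both < v, right if both > v).
Walk from root:
  at 3: 3 <= 3 <= 42, this is the LCA
LCA = 3


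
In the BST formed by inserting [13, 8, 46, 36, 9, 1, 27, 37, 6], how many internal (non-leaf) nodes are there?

Tree built from: [13, 8, 46, 36, 9, 1, 27, 37, 6]
Tree (level-order array): [13, 8, 46, 1, 9, 36, None, None, 6, None, None, 27, 37]
Rule: An internal node has at least one child.
Per-node child counts:
  node 13: 2 child(ren)
  node 8: 2 child(ren)
  node 1: 1 child(ren)
  node 6: 0 child(ren)
  node 9: 0 child(ren)
  node 46: 1 child(ren)
  node 36: 2 child(ren)
  node 27: 0 child(ren)
  node 37: 0 child(ren)
Matching nodes: [13, 8, 1, 46, 36]
Count of internal (non-leaf) nodes: 5


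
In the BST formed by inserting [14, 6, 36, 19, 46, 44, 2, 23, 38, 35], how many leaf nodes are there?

Tree built from: [14, 6, 36, 19, 46, 44, 2, 23, 38, 35]
Tree (level-order array): [14, 6, 36, 2, None, 19, 46, None, None, None, 23, 44, None, None, 35, 38]
Rule: A leaf has 0 children.
Per-node child counts:
  node 14: 2 child(ren)
  node 6: 1 child(ren)
  node 2: 0 child(ren)
  node 36: 2 child(ren)
  node 19: 1 child(ren)
  node 23: 1 child(ren)
  node 35: 0 child(ren)
  node 46: 1 child(ren)
  node 44: 1 child(ren)
  node 38: 0 child(ren)
Matching nodes: [2, 35, 38]
Count of leaf nodes: 3


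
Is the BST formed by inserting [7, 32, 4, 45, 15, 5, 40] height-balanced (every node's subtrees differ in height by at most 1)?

Tree (level-order array): [7, 4, 32, None, 5, 15, 45, None, None, None, None, 40]
Definition: a tree is height-balanced if, at every node, |h(left) - h(right)| <= 1 (empty subtree has height -1).
Bottom-up per-node check:
  node 5: h_left=-1, h_right=-1, diff=0 [OK], height=0
  node 4: h_left=-1, h_right=0, diff=1 [OK], height=1
  node 15: h_left=-1, h_right=-1, diff=0 [OK], height=0
  node 40: h_left=-1, h_right=-1, diff=0 [OK], height=0
  node 45: h_left=0, h_right=-1, diff=1 [OK], height=1
  node 32: h_left=0, h_right=1, diff=1 [OK], height=2
  node 7: h_left=1, h_right=2, diff=1 [OK], height=3
All nodes satisfy the balance condition.
Result: Balanced


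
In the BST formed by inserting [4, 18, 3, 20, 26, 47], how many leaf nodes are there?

Tree built from: [4, 18, 3, 20, 26, 47]
Tree (level-order array): [4, 3, 18, None, None, None, 20, None, 26, None, 47]
Rule: A leaf has 0 children.
Per-node child counts:
  node 4: 2 child(ren)
  node 3: 0 child(ren)
  node 18: 1 child(ren)
  node 20: 1 child(ren)
  node 26: 1 child(ren)
  node 47: 0 child(ren)
Matching nodes: [3, 47]
Count of leaf nodes: 2


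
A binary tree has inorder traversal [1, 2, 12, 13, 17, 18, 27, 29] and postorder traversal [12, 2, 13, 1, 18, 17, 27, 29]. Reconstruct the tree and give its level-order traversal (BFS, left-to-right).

Inorder:   [1, 2, 12, 13, 17, 18, 27, 29]
Postorder: [12, 2, 13, 1, 18, 17, 27, 29]
Algorithm: postorder visits root last, so walk postorder right-to-left;
each value is the root of the current inorder slice — split it at that
value, recurse on the right subtree first, then the left.
Recursive splits:
  root=29; inorder splits into left=[1, 2, 12, 13, 17, 18, 27], right=[]
  root=27; inorder splits into left=[1, 2, 12, 13, 17, 18], right=[]
  root=17; inorder splits into left=[1, 2, 12, 13], right=[18]
  root=18; inorder splits into left=[], right=[]
  root=1; inorder splits into left=[], right=[2, 12, 13]
  root=13; inorder splits into left=[2, 12], right=[]
  root=2; inorder splits into left=[], right=[12]
  root=12; inorder splits into left=[], right=[]
Reconstructed level-order: [29, 27, 17, 1, 18, 13, 2, 12]


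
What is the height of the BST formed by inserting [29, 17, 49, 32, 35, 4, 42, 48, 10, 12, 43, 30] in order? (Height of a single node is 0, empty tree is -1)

Insertion order: [29, 17, 49, 32, 35, 4, 42, 48, 10, 12, 43, 30]
Tree (level-order array): [29, 17, 49, 4, None, 32, None, None, 10, 30, 35, None, 12, None, None, None, 42, None, None, None, 48, 43]
Compute height bottom-up (empty subtree = -1):
  height(12) = 1 + max(-1, -1) = 0
  height(10) = 1 + max(-1, 0) = 1
  height(4) = 1 + max(-1, 1) = 2
  height(17) = 1 + max(2, -1) = 3
  height(30) = 1 + max(-1, -1) = 0
  height(43) = 1 + max(-1, -1) = 0
  height(48) = 1 + max(0, -1) = 1
  height(42) = 1 + max(-1, 1) = 2
  height(35) = 1 + max(-1, 2) = 3
  height(32) = 1 + max(0, 3) = 4
  height(49) = 1 + max(4, -1) = 5
  height(29) = 1 + max(3, 5) = 6
Height = 6


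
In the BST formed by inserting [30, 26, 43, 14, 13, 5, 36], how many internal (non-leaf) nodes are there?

Tree built from: [30, 26, 43, 14, 13, 5, 36]
Tree (level-order array): [30, 26, 43, 14, None, 36, None, 13, None, None, None, 5]
Rule: An internal node has at least one child.
Per-node child counts:
  node 30: 2 child(ren)
  node 26: 1 child(ren)
  node 14: 1 child(ren)
  node 13: 1 child(ren)
  node 5: 0 child(ren)
  node 43: 1 child(ren)
  node 36: 0 child(ren)
Matching nodes: [30, 26, 14, 13, 43]
Count of internal (non-leaf) nodes: 5


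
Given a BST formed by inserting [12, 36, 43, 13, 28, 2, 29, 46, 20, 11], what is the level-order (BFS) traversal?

Tree insertion order: [12, 36, 43, 13, 28, 2, 29, 46, 20, 11]
Tree (level-order array): [12, 2, 36, None, 11, 13, 43, None, None, None, 28, None, 46, 20, 29]
BFS from the root, enqueuing left then right child of each popped node:
  queue [12] -> pop 12, enqueue [2, 36], visited so far: [12]
  queue [2, 36] -> pop 2, enqueue [11], visited so far: [12, 2]
  queue [36, 11] -> pop 36, enqueue [13, 43], visited so far: [12, 2, 36]
  queue [11, 13, 43] -> pop 11, enqueue [none], visited so far: [12, 2, 36, 11]
  queue [13, 43] -> pop 13, enqueue [28], visited so far: [12, 2, 36, 11, 13]
  queue [43, 28] -> pop 43, enqueue [46], visited so far: [12, 2, 36, 11, 13, 43]
  queue [28, 46] -> pop 28, enqueue [20, 29], visited so far: [12, 2, 36, 11, 13, 43, 28]
  queue [46, 20, 29] -> pop 46, enqueue [none], visited so far: [12, 2, 36, 11, 13, 43, 28, 46]
  queue [20, 29] -> pop 20, enqueue [none], visited so far: [12, 2, 36, 11, 13, 43, 28, 46, 20]
  queue [29] -> pop 29, enqueue [none], visited so far: [12, 2, 36, 11, 13, 43, 28, 46, 20, 29]
Result: [12, 2, 36, 11, 13, 43, 28, 46, 20, 29]


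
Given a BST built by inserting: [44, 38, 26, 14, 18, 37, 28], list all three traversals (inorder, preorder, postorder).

Tree insertion order: [44, 38, 26, 14, 18, 37, 28]
Tree (level-order array): [44, 38, None, 26, None, 14, 37, None, 18, 28]
Inorder (L, root, R): [14, 18, 26, 28, 37, 38, 44]
Preorder (root, L, R): [44, 38, 26, 14, 18, 37, 28]
Postorder (L, R, root): [18, 14, 28, 37, 26, 38, 44]


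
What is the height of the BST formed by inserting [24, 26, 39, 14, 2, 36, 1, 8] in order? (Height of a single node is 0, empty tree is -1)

Insertion order: [24, 26, 39, 14, 2, 36, 1, 8]
Tree (level-order array): [24, 14, 26, 2, None, None, 39, 1, 8, 36]
Compute height bottom-up (empty subtree = -1):
  height(1) = 1 + max(-1, -1) = 0
  height(8) = 1 + max(-1, -1) = 0
  height(2) = 1 + max(0, 0) = 1
  height(14) = 1 + max(1, -1) = 2
  height(36) = 1 + max(-1, -1) = 0
  height(39) = 1 + max(0, -1) = 1
  height(26) = 1 + max(-1, 1) = 2
  height(24) = 1 + max(2, 2) = 3
Height = 3


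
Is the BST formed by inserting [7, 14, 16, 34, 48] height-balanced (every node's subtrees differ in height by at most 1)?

Tree (level-order array): [7, None, 14, None, 16, None, 34, None, 48]
Definition: a tree is height-balanced if, at every node, |h(left) - h(right)| <= 1 (empty subtree has height -1).
Bottom-up per-node check:
  node 48: h_left=-1, h_right=-1, diff=0 [OK], height=0
  node 34: h_left=-1, h_right=0, diff=1 [OK], height=1
  node 16: h_left=-1, h_right=1, diff=2 [FAIL (|-1-1|=2 > 1)], height=2
  node 14: h_left=-1, h_right=2, diff=3 [FAIL (|-1-2|=3 > 1)], height=3
  node 7: h_left=-1, h_right=3, diff=4 [FAIL (|-1-3|=4 > 1)], height=4
Node 16 violates the condition: |-1 - 1| = 2 > 1.
Result: Not balanced


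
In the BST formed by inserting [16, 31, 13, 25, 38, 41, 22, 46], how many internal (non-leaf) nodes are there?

Tree built from: [16, 31, 13, 25, 38, 41, 22, 46]
Tree (level-order array): [16, 13, 31, None, None, 25, 38, 22, None, None, 41, None, None, None, 46]
Rule: An internal node has at least one child.
Per-node child counts:
  node 16: 2 child(ren)
  node 13: 0 child(ren)
  node 31: 2 child(ren)
  node 25: 1 child(ren)
  node 22: 0 child(ren)
  node 38: 1 child(ren)
  node 41: 1 child(ren)
  node 46: 0 child(ren)
Matching nodes: [16, 31, 25, 38, 41]
Count of internal (non-leaf) nodes: 5


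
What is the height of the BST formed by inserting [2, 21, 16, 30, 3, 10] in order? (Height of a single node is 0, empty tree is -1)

Insertion order: [2, 21, 16, 30, 3, 10]
Tree (level-order array): [2, None, 21, 16, 30, 3, None, None, None, None, 10]
Compute height bottom-up (empty subtree = -1):
  height(10) = 1 + max(-1, -1) = 0
  height(3) = 1 + max(-1, 0) = 1
  height(16) = 1 + max(1, -1) = 2
  height(30) = 1 + max(-1, -1) = 0
  height(21) = 1 + max(2, 0) = 3
  height(2) = 1 + max(-1, 3) = 4
Height = 4


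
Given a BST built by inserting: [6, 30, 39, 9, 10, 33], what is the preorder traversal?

Tree insertion order: [6, 30, 39, 9, 10, 33]
Tree (level-order array): [6, None, 30, 9, 39, None, 10, 33]
Preorder traversal: [6, 30, 9, 10, 39, 33]


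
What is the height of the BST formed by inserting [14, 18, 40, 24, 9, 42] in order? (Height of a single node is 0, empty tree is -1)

Insertion order: [14, 18, 40, 24, 9, 42]
Tree (level-order array): [14, 9, 18, None, None, None, 40, 24, 42]
Compute height bottom-up (empty subtree = -1):
  height(9) = 1 + max(-1, -1) = 0
  height(24) = 1 + max(-1, -1) = 0
  height(42) = 1 + max(-1, -1) = 0
  height(40) = 1 + max(0, 0) = 1
  height(18) = 1 + max(-1, 1) = 2
  height(14) = 1 + max(0, 2) = 3
Height = 3


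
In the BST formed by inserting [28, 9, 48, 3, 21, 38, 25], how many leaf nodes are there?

Tree built from: [28, 9, 48, 3, 21, 38, 25]
Tree (level-order array): [28, 9, 48, 3, 21, 38, None, None, None, None, 25]
Rule: A leaf has 0 children.
Per-node child counts:
  node 28: 2 child(ren)
  node 9: 2 child(ren)
  node 3: 0 child(ren)
  node 21: 1 child(ren)
  node 25: 0 child(ren)
  node 48: 1 child(ren)
  node 38: 0 child(ren)
Matching nodes: [3, 25, 38]
Count of leaf nodes: 3


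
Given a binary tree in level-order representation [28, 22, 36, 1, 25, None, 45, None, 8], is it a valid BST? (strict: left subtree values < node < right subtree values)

Level-order array: [28, 22, 36, 1, 25, None, 45, None, 8]
Validate using subtree bounds (lo, hi): at each node, require lo < value < hi,
then recurse left with hi=value and right with lo=value.
Preorder trace (stopping at first violation):
  at node 28 with bounds (-inf, +inf): OK
  at node 22 with bounds (-inf, 28): OK
  at node 1 with bounds (-inf, 22): OK
  at node 8 with bounds (1, 22): OK
  at node 25 with bounds (22, 28): OK
  at node 36 with bounds (28, +inf): OK
  at node 45 with bounds (36, +inf): OK
No violation found at any node.
Result: Valid BST


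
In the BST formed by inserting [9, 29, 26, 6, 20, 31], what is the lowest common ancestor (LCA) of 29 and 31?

Tree insertion order: [9, 29, 26, 6, 20, 31]
Tree (level-order array): [9, 6, 29, None, None, 26, 31, 20]
In a BST, the LCA of p=29, q=31 is the first node v on the
root-to-leaf path with p <= v <= q (go left if both < v, right if both > v).
Walk from root:
  at 9: both 29 and 31 > 9, go right
  at 29: 29 <= 29 <= 31, this is the LCA
LCA = 29


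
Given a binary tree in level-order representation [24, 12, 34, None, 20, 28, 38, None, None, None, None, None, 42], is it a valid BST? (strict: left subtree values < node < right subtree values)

Level-order array: [24, 12, 34, None, 20, 28, 38, None, None, None, None, None, 42]
Validate using subtree bounds (lo, hi): at each node, require lo < value < hi,
then recurse left with hi=value and right with lo=value.
Preorder trace (stopping at first violation):
  at node 24 with bounds (-inf, +inf): OK
  at node 12 with bounds (-inf, 24): OK
  at node 20 with bounds (12, 24): OK
  at node 34 with bounds (24, +inf): OK
  at node 28 with bounds (24, 34): OK
  at node 38 with bounds (34, +inf): OK
  at node 42 with bounds (38, +inf): OK
No violation found at any node.
Result: Valid BST


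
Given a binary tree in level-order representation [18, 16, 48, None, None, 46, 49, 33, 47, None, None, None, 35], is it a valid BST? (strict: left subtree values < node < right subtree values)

Level-order array: [18, 16, 48, None, None, 46, 49, 33, 47, None, None, None, 35]
Validate using subtree bounds (lo, hi): at each node, require lo < value < hi,
then recurse left with hi=value and right with lo=value.
Preorder trace (stopping at first violation):
  at node 18 with bounds (-inf, +inf): OK
  at node 16 with bounds (-inf, 18): OK
  at node 48 with bounds (18, +inf): OK
  at node 46 with bounds (18, 48): OK
  at node 33 with bounds (18, 46): OK
  at node 35 with bounds (33, 46): OK
  at node 47 with bounds (46, 48): OK
  at node 49 with bounds (48, +inf): OK
No violation found at any node.
Result: Valid BST


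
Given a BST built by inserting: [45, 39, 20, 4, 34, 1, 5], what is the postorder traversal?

Tree insertion order: [45, 39, 20, 4, 34, 1, 5]
Tree (level-order array): [45, 39, None, 20, None, 4, 34, 1, 5]
Postorder traversal: [1, 5, 4, 34, 20, 39, 45]


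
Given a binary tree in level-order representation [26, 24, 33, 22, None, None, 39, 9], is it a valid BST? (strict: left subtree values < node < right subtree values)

Level-order array: [26, 24, 33, 22, None, None, 39, 9]
Validate using subtree bounds (lo, hi): at each node, require lo < value < hi,
then recurse left with hi=value and right with lo=value.
Preorder trace (stopping at first violation):
  at node 26 with bounds (-inf, +inf): OK
  at node 24 with bounds (-inf, 26): OK
  at node 22 with bounds (-inf, 24): OK
  at node 9 with bounds (-inf, 22): OK
  at node 33 with bounds (26, +inf): OK
  at node 39 with bounds (33, +inf): OK
No violation found at any node.
Result: Valid BST


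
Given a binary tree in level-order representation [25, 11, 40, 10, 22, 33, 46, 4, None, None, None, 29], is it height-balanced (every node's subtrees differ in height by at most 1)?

Tree (level-order array): [25, 11, 40, 10, 22, 33, 46, 4, None, None, None, 29]
Definition: a tree is height-balanced if, at every node, |h(left) - h(right)| <= 1 (empty subtree has height -1).
Bottom-up per-node check:
  node 4: h_left=-1, h_right=-1, diff=0 [OK], height=0
  node 10: h_left=0, h_right=-1, diff=1 [OK], height=1
  node 22: h_left=-1, h_right=-1, diff=0 [OK], height=0
  node 11: h_left=1, h_right=0, diff=1 [OK], height=2
  node 29: h_left=-1, h_right=-1, diff=0 [OK], height=0
  node 33: h_left=0, h_right=-1, diff=1 [OK], height=1
  node 46: h_left=-1, h_right=-1, diff=0 [OK], height=0
  node 40: h_left=1, h_right=0, diff=1 [OK], height=2
  node 25: h_left=2, h_right=2, diff=0 [OK], height=3
All nodes satisfy the balance condition.
Result: Balanced


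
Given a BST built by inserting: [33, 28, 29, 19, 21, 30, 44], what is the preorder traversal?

Tree insertion order: [33, 28, 29, 19, 21, 30, 44]
Tree (level-order array): [33, 28, 44, 19, 29, None, None, None, 21, None, 30]
Preorder traversal: [33, 28, 19, 21, 29, 30, 44]


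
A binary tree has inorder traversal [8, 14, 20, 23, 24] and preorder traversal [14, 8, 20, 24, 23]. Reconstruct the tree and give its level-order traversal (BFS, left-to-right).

Inorder:  [8, 14, 20, 23, 24]
Preorder: [14, 8, 20, 24, 23]
Algorithm: preorder visits root first, so consume preorder in order;
for each root, split the current inorder slice at that value into
left-subtree inorder and right-subtree inorder, then recurse.
Recursive splits:
  root=14; inorder splits into left=[8], right=[20, 23, 24]
  root=8; inorder splits into left=[], right=[]
  root=20; inorder splits into left=[], right=[23, 24]
  root=24; inorder splits into left=[23], right=[]
  root=23; inorder splits into left=[], right=[]
Reconstructed level-order: [14, 8, 20, 24, 23]


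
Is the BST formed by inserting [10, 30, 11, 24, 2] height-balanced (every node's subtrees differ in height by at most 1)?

Tree (level-order array): [10, 2, 30, None, None, 11, None, None, 24]
Definition: a tree is height-balanced if, at every node, |h(left) - h(right)| <= 1 (empty subtree has height -1).
Bottom-up per-node check:
  node 2: h_left=-1, h_right=-1, diff=0 [OK], height=0
  node 24: h_left=-1, h_right=-1, diff=0 [OK], height=0
  node 11: h_left=-1, h_right=0, diff=1 [OK], height=1
  node 30: h_left=1, h_right=-1, diff=2 [FAIL (|1--1|=2 > 1)], height=2
  node 10: h_left=0, h_right=2, diff=2 [FAIL (|0-2|=2 > 1)], height=3
Node 30 violates the condition: |1 - -1| = 2 > 1.
Result: Not balanced


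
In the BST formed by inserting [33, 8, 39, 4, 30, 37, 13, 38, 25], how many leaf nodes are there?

Tree built from: [33, 8, 39, 4, 30, 37, 13, 38, 25]
Tree (level-order array): [33, 8, 39, 4, 30, 37, None, None, None, 13, None, None, 38, None, 25]
Rule: A leaf has 0 children.
Per-node child counts:
  node 33: 2 child(ren)
  node 8: 2 child(ren)
  node 4: 0 child(ren)
  node 30: 1 child(ren)
  node 13: 1 child(ren)
  node 25: 0 child(ren)
  node 39: 1 child(ren)
  node 37: 1 child(ren)
  node 38: 0 child(ren)
Matching nodes: [4, 25, 38]
Count of leaf nodes: 3


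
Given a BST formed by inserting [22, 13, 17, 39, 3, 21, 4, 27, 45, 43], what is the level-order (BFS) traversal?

Tree insertion order: [22, 13, 17, 39, 3, 21, 4, 27, 45, 43]
Tree (level-order array): [22, 13, 39, 3, 17, 27, 45, None, 4, None, 21, None, None, 43]
BFS from the root, enqueuing left then right child of each popped node:
  queue [22] -> pop 22, enqueue [13, 39], visited so far: [22]
  queue [13, 39] -> pop 13, enqueue [3, 17], visited so far: [22, 13]
  queue [39, 3, 17] -> pop 39, enqueue [27, 45], visited so far: [22, 13, 39]
  queue [3, 17, 27, 45] -> pop 3, enqueue [4], visited so far: [22, 13, 39, 3]
  queue [17, 27, 45, 4] -> pop 17, enqueue [21], visited so far: [22, 13, 39, 3, 17]
  queue [27, 45, 4, 21] -> pop 27, enqueue [none], visited so far: [22, 13, 39, 3, 17, 27]
  queue [45, 4, 21] -> pop 45, enqueue [43], visited so far: [22, 13, 39, 3, 17, 27, 45]
  queue [4, 21, 43] -> pop 4, enqueue [none], visited so far: [22, 13, 39, 3, 17, 27, 45, 4]
  queue [21, 43] -> pop 21, enqueue [none], visited so far: [22, 13, 39, 3, 17, 27, 45, 4, 21]
  queue [43] -> pop 43, enqueue [none], visited so far: [22, 13, 39, 3, 17, 27, 45, 4, 21, 43]
Result: [22, 13, 39, 3, 17, 27, 45, 4, 21, 43]


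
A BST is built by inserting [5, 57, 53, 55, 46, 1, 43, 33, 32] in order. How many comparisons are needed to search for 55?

Search path for 55: 5 -> 57 -> 53 -> 55
Found: True
Comparisons: 4


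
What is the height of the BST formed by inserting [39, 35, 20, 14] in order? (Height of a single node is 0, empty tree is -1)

Insertion order: [39, 35, 20, 14]
Tree (level-order array): [39, 35, None, 20, None, 14]
Compute height bottom-up (empty subtree = -1):
  height(14) = 1 + max(-1, -1) = 0
  height(20) = 1 + max(0, -1) = 1
  height(35) = 1 + max(1, -1) = 2
  height(39) = 1 + max(2, -1) = 3
Height = 3


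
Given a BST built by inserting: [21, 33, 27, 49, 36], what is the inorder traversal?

Tree insertion order: [21, 33, 27, 49, 36]
Tree (level-order array): [21, None, 33, 27, 49, None, None, 36]
Inorder traversal: [21, 27, 33, 36, 49]


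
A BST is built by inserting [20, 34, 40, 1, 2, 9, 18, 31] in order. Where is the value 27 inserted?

Starting tree (level order): [20, 1, 34, None, 2, 31, 40, None, 9, None, None, None, None, None, 18]
Insertion path: 20 -> 34 -> 31
Result: insert 27 as left child of 31
Final tree (level order): [20, 1, 34, None, 2, 31, 40, None, 9, 27, None, None, None, None, 18]


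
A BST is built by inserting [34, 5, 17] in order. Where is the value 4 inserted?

Starting tree (level order): [34, 5, None, None, 17]
Insertion path: 34 -> 5
Result: insert 4 as left child of 5
Final tree (level order): [34, 5, None, 4, 17]


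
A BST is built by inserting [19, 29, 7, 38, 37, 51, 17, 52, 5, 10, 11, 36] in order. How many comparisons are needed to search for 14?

Search path for 14: 19 -> 7 -> 17 -> 10 -> 11
Found: False
Comparisons: 5


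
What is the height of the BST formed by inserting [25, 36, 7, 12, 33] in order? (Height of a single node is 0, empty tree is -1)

Insertion order: [25, 36, 7, 12, 33]
Tree (level-order array): [25, 7, 36, None, 12, 33]
Compute height bottom-up (empty subtree = -1):
  height(12) = 1 + max(-1, -1) = 0
  height(7) = 1 + max(-1, 0) = 1
  height(33) = 1 + max(-1, -1) = 0
  height(36) = 1 + max(0, -1) = 1
  height(25) = 1 + max(1, 1) = 2
Height = 2


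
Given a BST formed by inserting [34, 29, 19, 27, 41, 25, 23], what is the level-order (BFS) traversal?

Tree insertion order: [34, 29, 19, 27, 41, 25, 23]
Tree (level-order array): [34, 29, 41, 19, None, None, None, None, 27, 25, None, 23]
BFS from the root, enqueuing left then right child of each popped node:
  queue [34] -> pop 34, enqueue [29, 41], visited so far: [34]
  queue [29, 41] -> pop 29, enqueue [19], visited so far: [34, 29]
  queue [41, 19] -> pop 41, enqueue [none], visited so far: [34, 29, 41]
  queue [19] -> pop 19, enqueue [27], visited so far: [34, 29, 41, 19]
  queue [27] -> pop 27, enqueue [25], visited so far: [34, 29, 41, 19, 27]
  queue [25] -> pop 25, enqueue [23], visited so far: [34, 29, 41, 19, 27, 25]
  queue [23] -> pop 23, enqueue [none], visited so far: [34, 29, 41, 19, 27, 25, 23]
Result: [34, 29, 41, 19, 27, 25, 23]


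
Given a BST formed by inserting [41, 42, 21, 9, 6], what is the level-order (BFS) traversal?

Tree insertion order: [41, 42, 21, 9, 6]
Tree (level-order array): [41, 21, 42, 9, None, None, None, 6]
BFS from the root, enqueuing left then right child of each popped node:
  queue [41] -> pop 41, enqueue [21, 42], visited so far: [41]
  queue [21, 42] -> pop 21, enqueue [9], visited so far: [41, 21]
  queue [42, 9] -> pop 42, enqueue [none], visited so far: [41, 21, 42]
  queue [9] -> pop 9, enqueue [6], visited so far: [41, 21, 42, 9]
  queue [6] -> pop 6, enqueue [none], visited so far: [41, 21, 42, 9, 6]
Result: [41, 21, 42, 9, 6]


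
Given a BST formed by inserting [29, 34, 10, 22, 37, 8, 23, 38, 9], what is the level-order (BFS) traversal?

Tree insertion order: [29, 34, 10, 22, 37, 8, 23, 38, 9]
Tree (level-order array): [29, 10, 34, 8, 22, None, 37, None, 9, None, 23, None, 38]
BFS from the root, enqueuing left then right child of each popped node:
  queue [29] -> pop 29, enqueue [10, 34], visited so far: [29]
  queue [10, 34] -> pop 10, enqueue [8, 22], visited so far: [29, 10]
  queue [34, 8, 22] -> pop 34, enqueue [37], visited so far: [29, 10, 34]
  queue [8, 22, 37] -> pop 8, enqueue [9], visited so far: [29, 10, 34, 8]
  queue [22, 37, 9] -> pop 22, enqueue [23], visited so far: [29, 10, 34, 8, 22]
  queue [37, 9, 23] -> pop 37, enqueue [38], visited so far: [29, 10, 34, 8, 22, 37]
  queue [9, 23, 38] -> pop 9, enqueue [none], visited so far: [29, 10, 34, 8, 22, 37, 9]
  queue [23, 38] -> pop 23, enqueue [none], visited so far: [29, 10, 34, 8, 22, 37, 9, 23]
  queue [38] -> pop 38, enqueue [none], visited so far: [29, 10, 34, 8, 22, 37, 9, 23, 38]
Result: [29, 10, 34, 8, 22, 37, 9, 23, 38]


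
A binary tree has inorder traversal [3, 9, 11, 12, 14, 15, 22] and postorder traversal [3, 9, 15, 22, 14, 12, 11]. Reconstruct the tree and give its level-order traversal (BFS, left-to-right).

Inorder:   [3, 9, 11, 12, 14, 15, 22]
Postorder: [3, 9, 15, 22, 14, 12, 11]
Algorithm: postorder visits root last, so walk postorder right-to-left;
each value is the root of the current inorder slice — split it at that
value, recurse on the right subtree first, then the left.
Recursive splits:
  root=11; inorder splits into left=[3, 9], right=[12, 14, 15, 22]
  root=12; inorder splits into left=[], right=[14, 15, 22]
  root=14; inorder splits into left=[], right=[15, 22]
  root=22; inorder splits into left=[15], right=[]
  root=15; inorder splits into left=[], right=[]
  root=9; inorder splits into left=[3], right=[]
  root=3; inorder splits into left=[], right=[]
Reconstructed level-order: [11, 9, 12, 3, 14, 22, 15]


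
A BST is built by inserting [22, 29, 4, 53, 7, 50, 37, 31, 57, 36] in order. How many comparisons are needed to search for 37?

Search path for 37: 22 -> 29 -> 53 -> 50 -> 37
Found: True
Comparisons: 5


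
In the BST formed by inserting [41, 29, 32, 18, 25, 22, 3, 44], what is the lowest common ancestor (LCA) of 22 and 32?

Tree insertion order: [41, 29, 32, 18, 25, 22, 3, 44]
Tree (level-order array): [41, 29, 44, 18, 32, None, None, 3, 25, None, None, None, None, 22]
In a BST, the LCA of p=22, q=32 is the first node v on the
root-to-leaf path with p <= v <= q (go left if both < v, right if both > v).
Walk from root:
  at 41: both 22 and 32 < 41, go left
  at 29: 22 <= 29 <= 32, this is the LCA
LCA = 29


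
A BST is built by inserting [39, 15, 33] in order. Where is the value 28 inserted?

Starting tree (level order): [39, 15, None, None, 33]
Insertion path: 39 -> 15 -> 33
Result: insert 28 as left child of 33
Final tree (level order): [39, 15, None, None, 33, 28]


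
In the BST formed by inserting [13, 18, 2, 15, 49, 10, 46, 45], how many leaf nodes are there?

Tree built from: [13, 18, 2, 15, 49, 10, 46, 45]
Tree (level-order array): [13, 2, 18, None, 10, 15, 49, None, None, None, None, 46, None, 45]
Rule: A leaf has 0 children.
Per-node child counts:
  node 13: 2 child(ren)
  node 2: 1 child(ren)
  node 10: 0 child(ren)
  node 18: 2 child(ren)
  node 15: 0 child(ren)
  node 49: 1 child(ren)
  node 46: 1 child(ren)
  node 45: 0 child(ren)
Matching nodes: [10, 15, 45]
Count of leaf nodes: 3


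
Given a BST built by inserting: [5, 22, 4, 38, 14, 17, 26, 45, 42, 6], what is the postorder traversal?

Tree insertion order: [5, 22, 4, 38, 14, 17, 26, 45, 42, 6]
Tree (level-order array): [5, 4, 22, None, None, 14, 38, 6, 17, 26, 45, None, None, None, None, None, None, 42]
Postorder traversal: [4, 6, 17, 14, 26, 42, 45, 38, 22, 5]


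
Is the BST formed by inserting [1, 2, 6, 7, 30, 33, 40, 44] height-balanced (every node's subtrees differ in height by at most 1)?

Tree (level-order array): [1, None, 2, None, 6, None, 7, None, 30, None, 33, None, 40, None, 44]
Definition: a tree is height-balanced if, at every node, |h(left) - h(right)| <= 1 (empty subtree has height -1).
Bottom-up per-node check:
  node 44: h_left=-1, h_right=-1, diff=0 [OK], height=0
  node 40: h_left=-1, h_right=0, diff=1 [OK], height=1
  node 33: h_left=-1, h_right=1, diff=2 [FAIL (|-1-1|=2 > 1)], height=2
  node 30: h_left=-1, h_right=2, diff=3 [FAIL (|-1-2|=3 > 1)], height=3
  node 7: h_left=-1, h_right=3, diff=4 [FAIL (|-1-3|=4 > 1)], height=4
  node 6: h_left=-1, h_right=4, diff=5 [FAIL (|-1-4|=5 > 1)], height=5
  node 2: h_left=-1, h_right=5, diff=6 [FAIL (|-1-5|=6 > 1)], height=6
  node 1: h_left=-1, h_right=6, diff=7 [FAIL (|-1-6|=7 > 1)], height=7
Node 33 violates the condition: |-1 - 1| = 2 > 1.
Result: Not balanced


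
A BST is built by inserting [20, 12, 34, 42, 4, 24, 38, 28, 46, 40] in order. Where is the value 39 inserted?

Starting tree (level order): [20, 12, 34, 4, None, 24, 42, None, None, None, 28, 38, 46, None, None, None, 40]
Insertion path: 20 -> 34 -> 42 -> 38 -> 40
Result: insert 39 as left child of 40
Final tree (level order): [20, 12, 34, 4, None, 24, 42, None, None, None, 28, 38, 46, None, None, None, 40, None, None, 39]


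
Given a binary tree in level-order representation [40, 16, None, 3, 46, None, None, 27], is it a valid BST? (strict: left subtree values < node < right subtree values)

Level-order array: [40, 16, None, 3, 46, None, None, 27]
Validate using subtree bounds (lo, hi): at each node, require lo < value < hi,
then recurse left with hi=value and right with lo=value.
Preorder trace (stopping at first violation):
  at node 40 with bounds (-inf, +inf): OK
  at node 16 with bounds (-inf, 40): OK
  at node 3 with bounds (-inf, 16): OK
  at node 46 with bounds (16, 40): VIOLATION
Node 46 violates its bound: not (16 < 46 < 40).
Result: Not a valid BST


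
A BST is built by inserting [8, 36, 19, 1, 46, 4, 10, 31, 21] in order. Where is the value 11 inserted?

Starting tree (level order): [8, 1, 36, None, 4, 19, 46, None, None, 10, 31, None, None, None, None, 21]
Insertion path: 8 -> 36 -> 19 -> 10
Result: insert 11 as right child of 10
Final tree (level order): [8, 1, 36, None, 4, 19, 46, None, None, 10, 31, None, None, None, 11, 21]


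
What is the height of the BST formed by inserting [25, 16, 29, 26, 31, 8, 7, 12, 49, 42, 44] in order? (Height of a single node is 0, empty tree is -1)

Insertion order: [25, 16, 29, 26, 31, 8, 7, 12, 49, 42, 44]
Tree (level-order array): [25, 16, 29, 8, None, 26, 31, 7, 12, None, None, None, 49, None, None, None, None, 42, None, None, 44]
Compute height bottom-up (empty subtree = -1):
  height(7) = 1 + max(-1, -1) = 0
  height(12) = 1 + max(-1, -1) = 0
  height(8) = 1 + max(0, 0) = 1
  height(16) = 1 + max(1, -1) = 2
  height(26) = 1 + max(-1, -1) = 0
  height(44) = 1 + max(-1, -1) = 0
  height(42) = 1 + max(-1, 0) = 1
  height(49) = 1 + max(1, -1) = 2
  height(31) = 1 + max(-1, 2) = 3
  height(29) = 1 + max(0, 3) = 4
  height(25) = 1 + max(2, 4) = 5
Height = 5


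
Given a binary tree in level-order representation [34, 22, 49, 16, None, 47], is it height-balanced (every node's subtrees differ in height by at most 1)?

Tree (level-order array): [34, 22, 49, 16, None, 47]
Definition: a tree is height-balanced if, at every node, |h(left) - h(right)| <= 1 (empty subtree has height -1).
Bottom-up per-node check:
  node 16: h_left=-1, h_right=-1, diff=0 [OK], height=0
  node 22: h_left=0, h_right=-1, diff=1 [OK], height=1
  node 47: h_left=-1, h_right=-1, diff=0 [OK], height=0
  node 49: h_left=0, h_right=-1, diff=1 [OK], height=1
  node 34: h_left=1, h_right=1, diff=0 [OK], height=2
All nodes satisfy the balance condition.
Result: Balanced
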